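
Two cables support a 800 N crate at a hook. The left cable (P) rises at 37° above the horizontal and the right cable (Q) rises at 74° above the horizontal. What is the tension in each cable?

T_P = 236.2 N, T_Q = 684.4 N

ΣF_x = 0: −T_P·cos37° + T_Q·cos74° = 0 → T_Q = 2.89741·T_P.
ΣF_y = 0: T_P·sin37° + T_Q·sin74° = 800.
Substitute: T_P·(0.601815 + 2.89741·0.961262) = 800 → T_P = 236.198 ≈ 236.2 N.
Then T_Q = 2.89741 × 236.198 = 684.4 N.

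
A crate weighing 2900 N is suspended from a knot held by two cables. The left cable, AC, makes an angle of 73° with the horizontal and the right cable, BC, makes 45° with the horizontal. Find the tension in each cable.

ΣF_x = 0: −T_AC·cos73° + T_BC·cos45° = 0 → T_BC = 0.413476·T_AC.
ΣF_y = 0: T_AC·sin73° + T_BC·sin45° = 2900.
Substitute: T_AC·(0.956305 + 0.413476·0.707107) = 2900 → T_AC = 2322.46 ≈ 2322 N.
Then T_BC = 0.413476 × 2322.46 = 960.3 N.

T_AC = 2322 N, T_BC = 960.3 N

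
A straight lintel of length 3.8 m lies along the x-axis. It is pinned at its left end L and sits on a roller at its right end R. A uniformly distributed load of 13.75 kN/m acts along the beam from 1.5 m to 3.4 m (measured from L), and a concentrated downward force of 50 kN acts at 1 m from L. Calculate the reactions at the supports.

L_x = 0, L_y = 46.12 kN, R_y = 30.00 kN

Resultant of the distributed load: 13.75 × 1.9 = 26.125 kN at 2.45 m from L.
Moments about L: R_y·3.8 − (13.75·1.9)·2.45 − 50·1 = 0 → R_y = 114.00625/3.8 = 30.0016 ≈ 30.00 kN.
ΣF_y = 0: L_y + 30.0016 − 13.75·1.9 − 50 = 0 → L_y = 46.12 kN.
ΣF_x = 0: no horizontal applied forces, so L_x = 0.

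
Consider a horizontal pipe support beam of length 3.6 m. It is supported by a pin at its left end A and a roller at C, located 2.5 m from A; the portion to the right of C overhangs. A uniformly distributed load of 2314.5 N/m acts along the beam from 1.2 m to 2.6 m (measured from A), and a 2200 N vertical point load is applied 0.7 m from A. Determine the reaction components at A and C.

A_x = 0, A_y = 2362 N, C_y = 3079 N

Resultant of the distributed load: 2314.5 × 1.4 = 3240.3 N at 1.9 m from A.
Taking moments about A: C_y·2.5 − (2314.5·1.4)·1.9 − 2200·0.7 = 0 → C_y = 7696.57/2.5 = 3078.63 ≈ 3079 N.
ΣF_y = 0: A_y + 3078.63 − 2314.5·1.4 − 2200 = 0 → A_y = 2362 N.
ΣF_x = 0: no horizontal applied forces, so A_x = 0.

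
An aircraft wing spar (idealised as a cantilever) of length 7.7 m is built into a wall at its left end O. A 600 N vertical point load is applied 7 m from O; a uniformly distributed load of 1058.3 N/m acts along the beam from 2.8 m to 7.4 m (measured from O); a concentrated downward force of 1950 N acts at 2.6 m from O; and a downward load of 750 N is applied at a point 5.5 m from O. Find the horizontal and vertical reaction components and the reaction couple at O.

O_x = 0, O_y = 8168 N, M_O = 38220 N·m

Resultant of the distributed load: 1058.3 × 4.6 = 4868.18 N at 5.1 m from O.
ΣF_x = 0: O_x = 0.
ΣF_y = 0: O_y − 600 − 1058.3·4.6 − 1950 − 750 = 0 → O_y = 8168 N.
ΣM about O: M_O − 600·7 − (1058.3·4.6)·5.1 − 1950·2.6 − 750·5.5 = 0 → M_O = 38220 N·m.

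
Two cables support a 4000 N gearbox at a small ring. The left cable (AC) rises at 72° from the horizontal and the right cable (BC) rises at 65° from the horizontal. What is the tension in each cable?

T_AC = 2479 N, T_BC = 1812 N

ΣF_x = 0: −T_AC·cos72° + T_BC·cos65° = 0 → T_BC = 0.731197·T_AC.
ΣF_y = 0: T_AC·sin72° + T_BC·sin65° = 4000.
Substitute: T_AC·(0.951057 + 0.731197·0.906308) = 4000 → T_AC = 2478.7 ≈ 2479 N.
Then T_BC = 0.731197 × 2478.7 = 1812 N.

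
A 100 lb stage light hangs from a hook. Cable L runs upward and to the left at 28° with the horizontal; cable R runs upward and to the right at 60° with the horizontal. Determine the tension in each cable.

ΣF_x = 0: −T_L·cos28° + T_R·cos60° = 0 → T_R = 1.7659·T_L.
ΣF_y = 0: T_L·sin28° + T_R·sin60° = 100.
Substitute: T_L·(0.469472 + 1.7659·0.866025) = 100 → T_L = 50.0304 ≈ 50.03 lb.
Then T_R = 1.7659 × 50.0304 = 88.35 lb.

T_L = 50.03 lb, T_R = 88.35 lb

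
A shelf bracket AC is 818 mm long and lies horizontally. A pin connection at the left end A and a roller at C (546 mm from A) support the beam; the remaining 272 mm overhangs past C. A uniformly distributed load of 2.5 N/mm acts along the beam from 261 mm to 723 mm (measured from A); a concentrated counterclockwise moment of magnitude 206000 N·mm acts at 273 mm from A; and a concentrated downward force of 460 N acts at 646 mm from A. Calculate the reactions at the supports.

A_x = 0, A_y = 407.3 N, C_y = 1208 N

Resultant of the distributed load: 2.5 × 462 = 1155 N at 492 mm from A.
Moments about A: C_y·546 − (2.5·462)·492 + 206000 − 460·646 = 0 → C_y = 659420/546 = 1207.73 ≈ 1208 N.
ΣF_y = 0: A_y + 1207.73 − 2.5·462 − 460 = 0 → A_y = 407.3 N.
ΣF_x = 0: no horizontal applied forces, so A_x = 0.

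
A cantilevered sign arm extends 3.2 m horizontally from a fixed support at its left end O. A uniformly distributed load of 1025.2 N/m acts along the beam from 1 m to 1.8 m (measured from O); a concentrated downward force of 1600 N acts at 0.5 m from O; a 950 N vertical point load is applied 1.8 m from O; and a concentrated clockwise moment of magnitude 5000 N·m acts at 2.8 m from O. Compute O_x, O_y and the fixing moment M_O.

O_x = 0, O_y = 3370 N, M_O = 8658 N·m

Resultant of the distributed load: 1025.2 × 0.8 = 820.16 N at 1.4 m from O.
ΣF_x = 0: O_x = 0.
ΣF_y = 0: O_y − 1025.2·0.8 − 1600 − 950 = 0 → O_y = 3370 N.
ΣM about O: M_O − (1025.2·0.8)·1.4 − 1600·0.5 − 950·1.8 − 5000 = 0 → M_O = 8658 N·m.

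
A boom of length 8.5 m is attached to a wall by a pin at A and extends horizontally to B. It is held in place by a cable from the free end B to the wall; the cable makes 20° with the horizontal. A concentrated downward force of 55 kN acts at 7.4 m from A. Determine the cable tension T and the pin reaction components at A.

ΣM about A: T·sin20°·8.5 − 55·7.4 = 0 → T = 407/(8.5·0.34202) = 139.999 ≈ 140.0 kN.
ΣF_x = 0: A_x − T·cos20° = 0 → A_x = 139.999 × 0.939693 = 131.6 kN.
ΣF_y = 0: A_y + T·sin20° − 55 = 0 → A_y = 55 − 139.999 × 0.34202 = 7.118 kN.

T = 140.0 kN, A_x = 131.6 kN, A_y = 7.118 kN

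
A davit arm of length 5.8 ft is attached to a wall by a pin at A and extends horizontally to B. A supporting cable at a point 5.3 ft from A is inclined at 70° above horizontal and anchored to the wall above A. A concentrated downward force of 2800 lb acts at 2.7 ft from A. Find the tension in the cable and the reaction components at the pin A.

T = 1518 lb, A_x = 519.2 lb, A_y = 1374 lb

ΣM about A: T·sin70°·5.3 − 2800·2.7 = 0 → T = 7560/(5.3·0.939693) = 1517.96 ≈ 1518 lb.
ΣF_x = 0: A_x − T·cos70° = 0 → A_x = 1517.96 × 0.34202 = 519.2 lb.
ΣF_y = 0: A_y + T·sin70° − 2800 = 0 → A_y = 2800 − 1517.96 × 0.939693 = 1374 lb.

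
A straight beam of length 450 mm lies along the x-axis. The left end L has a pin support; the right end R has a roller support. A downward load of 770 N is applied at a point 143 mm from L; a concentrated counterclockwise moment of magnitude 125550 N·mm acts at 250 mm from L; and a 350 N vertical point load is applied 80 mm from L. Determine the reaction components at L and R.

L_x = 0, L_y = 1092 N, R_y = 27.91 N

Taking moments about L: R_y·450 − 770·143 + 125550 − 350·80 = 0 → R_y = 12560/450 = 27.9111 ≈ 27.91 N.
ΣF_y = 0: L_y + 27.9111 − 770 − 350 = 0 → L_y = 1092 N.
ΣF_x = 0: no horizontal applied forces, so L_x = 0.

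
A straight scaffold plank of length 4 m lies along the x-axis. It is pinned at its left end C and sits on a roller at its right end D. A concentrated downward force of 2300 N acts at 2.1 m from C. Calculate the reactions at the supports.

Moments about C: D_y·4 − 2300·2.1 = 0 → D_y = 4830/4 = 1207.5 ≈ 1208 N.
ΣF_y = 0: C_y + 1207.5 − 2300 = 0 → C_y = 1092 N.
ΣF_x = 0: no horizontal applied forces, so C_x = 0.

C_x = 0, C_y = 1092 N, D_y = 1208 N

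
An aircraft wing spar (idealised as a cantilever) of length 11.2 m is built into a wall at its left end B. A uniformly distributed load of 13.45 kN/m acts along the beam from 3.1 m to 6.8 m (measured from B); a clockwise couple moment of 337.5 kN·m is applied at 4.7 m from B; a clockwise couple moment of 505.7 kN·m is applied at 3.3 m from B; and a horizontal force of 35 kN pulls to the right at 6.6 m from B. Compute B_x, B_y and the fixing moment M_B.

B_x = -35.00 kN, B_y = 49.76 kN, M_B = 1090 kN·m

Resultant of the distributed load: 13.45 × 3.7 = 49.765 kN at 4.95 m from B.
ΣF_x = 0: B_x + 35 = 0 → B_x = -35.00 kN.
ΣF_y = 0: B_y − 13.45·3.7 = 0 → B_y = 49.76 kN.
ΣM about B: M_B − (13.45·3.7)·4.95 − 337.5 − 505.7 = 0 → M_B = 1090 kN·m.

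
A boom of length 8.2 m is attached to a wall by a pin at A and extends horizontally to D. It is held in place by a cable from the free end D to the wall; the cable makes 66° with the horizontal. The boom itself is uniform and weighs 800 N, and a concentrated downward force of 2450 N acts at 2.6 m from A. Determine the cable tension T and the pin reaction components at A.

ΣM about A: T·sin66°·8.2 − 800·4.1 − 2450·2.6 = 0 → T = 9650/(8.2·0.913545) = 1288.2 ≈ 1288 N.
ΣF_x = 0: A_x − T·cos66° = 0 → A_x = 1288.2 × 0.406737 = 524.0 N.
ΣF_y = 0: A_y + T·sin66° − 800 − 2450 = 0 → A_y = 3250 − 1288.2 × 0.913545 = 2073 N.

T = 1288 N, A_x = 524.0 N, A_y = 2073 N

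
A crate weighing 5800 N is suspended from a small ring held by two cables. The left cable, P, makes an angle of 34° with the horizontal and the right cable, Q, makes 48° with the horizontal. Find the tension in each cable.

ΣF_x = 0: −T_P·cos34° + T_Q·cos48° = 0 → T_Q = 1.23898·T_P.
ΣF_y = 0: T_P·sin34° + T_Q·sin48° = 5800.
Substitute: T_P·(0.559193 + 1.23898·0.743145) = 5800 → T_P = 3919.09 ≈ 3919 N.
Then T_Q = 1.23898 × 3919.09 = 4856 N.

T_P = 3919 N, T_Q = 4856 N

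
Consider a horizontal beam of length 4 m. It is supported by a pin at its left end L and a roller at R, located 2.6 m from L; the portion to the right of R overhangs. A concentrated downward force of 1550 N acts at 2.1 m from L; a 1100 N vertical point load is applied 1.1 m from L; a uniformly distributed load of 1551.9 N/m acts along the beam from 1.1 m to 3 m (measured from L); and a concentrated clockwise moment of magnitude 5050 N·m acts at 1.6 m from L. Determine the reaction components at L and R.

Resultant of the distributed load: 1551.9 × 1.9 = 2948.61 N at 2.05 m from L.
Moments about L: R_y·2.6 − 1550·2.1 − 1100·1.1 − (1551.9·1.9)·2.05 − 5050 = 0 → R_y = 15559.6505/2.6 = 5984.48 ≈ 5984 N.
ΣF_y = 0: L_y + 5984.48 − 1550 − 1100 − 1551.9·1.9 = 0 → L_y = -385.9 N.
ΣF_x = 0: no horizontal applied forces, so L_x = 0.

L_x = 0, L_y = -385.9 N, R_y = 5984 N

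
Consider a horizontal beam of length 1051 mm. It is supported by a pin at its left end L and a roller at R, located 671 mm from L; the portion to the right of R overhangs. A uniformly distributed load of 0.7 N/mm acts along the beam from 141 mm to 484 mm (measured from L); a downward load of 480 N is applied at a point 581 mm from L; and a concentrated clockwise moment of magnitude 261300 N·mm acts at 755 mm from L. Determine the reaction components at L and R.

Resultant of the distributed load: 0.7 × 343 = 240.1 N at 312.5 mm from L.
ΣM about L: R_y·671 − (0.7·343)·312.5 − 480·581 − 261300 = 0 → R_y = 615211.25/671 = 916.857 ≈ 916.9 N.
ΣF_y = 0: L_y + 916.857 − 0.7·343 − 480 = 0 → L_y = -196.8 N.
ΣF_x = 0: no horizontal applied forces, so L_x = 0.

L_x = 0, L_y = -196.8 N, R_y = 916.9 N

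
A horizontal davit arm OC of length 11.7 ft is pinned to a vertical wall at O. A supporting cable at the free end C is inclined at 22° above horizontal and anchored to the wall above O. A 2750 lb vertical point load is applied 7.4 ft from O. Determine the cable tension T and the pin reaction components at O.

ΣM about O: T·sin22°·11.7 − 2750·7.4 = 0 → T = 20350/(11.7·0.374607) = 4643.04 ≈ 4643 lb.
ΣF_x = 0: O_x − T·cos22° = 0 → O_x = 4643.04 × 0.927184 = 4305 lb.
ΣF_y = 0: O_y + T·sin22° − 2750 = 0 → O_y = 2750 − 4643.04 × 0.374607 = 1011 lb.

T = 4643 lb, O_x = 4305 lb, O_y = 1011 lb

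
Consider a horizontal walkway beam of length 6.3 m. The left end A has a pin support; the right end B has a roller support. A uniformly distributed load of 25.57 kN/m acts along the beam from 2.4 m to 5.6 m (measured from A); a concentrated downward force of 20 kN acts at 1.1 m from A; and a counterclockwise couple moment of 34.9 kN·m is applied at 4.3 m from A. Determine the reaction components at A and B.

A_x = 0, A_y = 51.92 kN, B_y = 49.90 kN

Resultant of the distributed load: 25.57 × 3.2 = 81.824 kN at 4 m from A.
Taking moments about A: B_y·6.3 − (25.57·3.2)·4 − 20·1.1 + 34.9 = 0 → B_y = 314.396/6.3 = 49.9041 ≈ 49.90 kN.
ΣF_y = 0: A_y + 49.9041 − 25.57·3.2 − 20 = 0 → A_y = 51.92 kN.
ΣF_x = 0: no horizontal applied forces, so A_x = 0.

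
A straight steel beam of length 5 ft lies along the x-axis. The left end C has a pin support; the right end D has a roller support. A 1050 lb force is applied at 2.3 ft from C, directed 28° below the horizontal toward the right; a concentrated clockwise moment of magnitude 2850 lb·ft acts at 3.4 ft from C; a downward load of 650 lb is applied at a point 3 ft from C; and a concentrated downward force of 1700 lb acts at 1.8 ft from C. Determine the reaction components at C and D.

Moments about C: D_y·5 − 1050·sin28°·2.3 − 2850 − 650·3 − 1700·1.8 = 0 → D_y = 8993.77/5 = 1798.75 ≈ 1799 lb.
ΣF_y = 0: C_y + 1798.75 − 1050·sin28° − 650 − 1700 = 0 → C_y = 1044 lb.
ΣF_x = 0: C_x + 1050·cos28° = 0 → C_x = -927.1 lb.

C_x = -927.1 lb, C_y = 1044 lb, D_y = 1799 lb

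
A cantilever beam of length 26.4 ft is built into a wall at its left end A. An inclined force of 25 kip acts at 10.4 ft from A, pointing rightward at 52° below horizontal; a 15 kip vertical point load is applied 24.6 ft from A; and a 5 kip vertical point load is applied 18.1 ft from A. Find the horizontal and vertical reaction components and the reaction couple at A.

A_x = -15.39 kip, A_y = 39.70 kip, M_A = 664.4 kip·ft

ΣF_x = 0: A_x + 25·cos52° = 0 → A_x = -15.39 kip.
ΣF_y = 0: A_y − 25·sin52° − 15 − 5 = 0 → A_y = 39.70 kip.
ΣM about A: M_A − 25·sin52°·10.4 − 15·24.6 − 5·18.1 = 0 → M_A = 664.4 kip·ft.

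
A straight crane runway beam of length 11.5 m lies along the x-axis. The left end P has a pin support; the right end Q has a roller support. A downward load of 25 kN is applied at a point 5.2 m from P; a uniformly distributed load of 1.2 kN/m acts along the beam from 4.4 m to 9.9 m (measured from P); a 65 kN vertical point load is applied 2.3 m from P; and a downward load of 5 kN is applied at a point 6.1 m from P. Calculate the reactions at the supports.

Resultant of the distributed load: 1.2 × 5.5 = 6.6 kN at 7.15 m from P.
ΣM about P: Q_y·11.5 − 25·5.2 − (1.2·5.5)·7.15 − 65·2.3 − 5·6.1 = 0 → Q_y = 357.19/11.5 = 31.06 kN.
ΣF_y = 0: P_y + 31.06 − 25 − 1.2·5.5 − 65 − 5 = 0 → P_y = 70.54 kN.
ΣF_x = 0: no horizontal applied forces, so P_x = 0.

P_x = 0, P_y = 70.54 kN, Q_y = 31.06 kN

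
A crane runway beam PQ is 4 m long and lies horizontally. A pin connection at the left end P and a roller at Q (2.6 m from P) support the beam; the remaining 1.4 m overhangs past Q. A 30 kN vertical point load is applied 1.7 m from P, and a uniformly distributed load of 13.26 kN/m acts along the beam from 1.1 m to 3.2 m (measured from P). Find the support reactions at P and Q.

Resultant of the distributed load: 13.26 × 2.1 = 27.846 kN at 2.15 m from P.
Moments about P: Q_y·2.6 − 30·1.7 − (13.26·2.1)·2.15 = 0 → Q_y = 110.8689/2.6 = 42.6419 ≈ 42.64 kN.
ΣF_y = 0: P_y + 42.6419 − 30 − 13.26·2.1 = 0 → P_y = 15.20 kN.
ΣF_x = 0: no horizontal applied forces, so P_x = 0.

P_x = 0, P_y = 15.20 kN, Q_y = 42.64 kN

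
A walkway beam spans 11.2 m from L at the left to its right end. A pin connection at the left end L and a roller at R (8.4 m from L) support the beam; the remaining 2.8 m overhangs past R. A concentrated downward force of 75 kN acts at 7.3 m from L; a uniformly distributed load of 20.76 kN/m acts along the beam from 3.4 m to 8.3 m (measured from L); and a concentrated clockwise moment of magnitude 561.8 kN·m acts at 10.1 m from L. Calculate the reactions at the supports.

Resultant of the distributed load: 20.76 × 4.9 = 101.724 kN at 5.85 m from L.
Taking moments about L: R_y·8.4 − 75·7.3 − (20.76·4.9)·5.85 − 561.8 = 0 → R_y = 1704.3854/8.4 = 202.903 ≈ 202.9 kN.
ΣF_y = 0: L_y + 202.903 − 75 − 20.76·4.9 = 0 → L_y = -26.18 kN.
ΣF_x = 0: no horizontal applied forces, so L_x = 0.

L_x = 0, L_y = -26.18 kN, R_y = 202.9 kN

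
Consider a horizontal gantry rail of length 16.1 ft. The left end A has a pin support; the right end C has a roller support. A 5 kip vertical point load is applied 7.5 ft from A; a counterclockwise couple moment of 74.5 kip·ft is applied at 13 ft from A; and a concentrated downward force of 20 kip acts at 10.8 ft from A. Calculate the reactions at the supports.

A_x = 0, A_y = 13.88 kip, C_y = 11.12 kip

Moments about A: C_y·16.1 − 5·7.5 + 74.5 − 20·10.8 = 0 → C_y = 179/16.1 = 11.118 ≈ 11.12 kip.
ΣF_y = 0: A_y + 11.118 − 5 − 20 = 0 → A_y = 13.88 kip.
ΣF_x = 0: no horizontal applied forces, so A_x = 0.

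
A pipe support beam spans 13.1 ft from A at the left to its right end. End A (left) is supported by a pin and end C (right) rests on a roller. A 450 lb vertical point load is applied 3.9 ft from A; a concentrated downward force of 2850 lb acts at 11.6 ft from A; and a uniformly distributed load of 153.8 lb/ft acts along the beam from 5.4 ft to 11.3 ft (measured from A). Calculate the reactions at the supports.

Resultant of the distributed load: 153.8 × 5.9 = 907.42 lb at 8.35 ft from A.
Taking moments about A: C_y·13.1 − 450·3.9 − 2850·11.6 − (153.8·5.9)·8.35 = 0 → C_y = 42391.957/13.1 = 3236.03 ≈ 3236 lb.
ΣF_y = 0: A_y + 3236.03 − 450 − 2850 − 153.8·5.9 = 0 → A_y = 971.4 lb.
ΣF_x = 0: no horizontal applied forces, so A_x = 0.

A_x = 0, A_y = 971.4 lb, C_y = 3236 lb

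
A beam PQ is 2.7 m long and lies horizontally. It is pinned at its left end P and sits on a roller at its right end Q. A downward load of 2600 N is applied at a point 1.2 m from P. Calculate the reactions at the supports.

P_x = 0, P_y = 1444 N, Q_y = 1156 N

Moments about P: Q_y·2.7 − 2600·1.2 = 0 → Q_y = 3120/2.7 = 1155.56 ≈ 1156 N.
ΣF_y = 0: P_y + 1155.56 − 2600 = 0 → P_y = 1444 N.
ΣF_x = 0: no horizontal applied forces, so P_x = 0.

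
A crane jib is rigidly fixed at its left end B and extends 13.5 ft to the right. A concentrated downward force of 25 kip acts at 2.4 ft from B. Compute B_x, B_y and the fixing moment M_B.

ΣF_x = 0: B_x = 0.
ΣF_y = 0: B_y − 25 = 0 → B_y = 25.00 kip.
ΣM about B: M_B − 25·2.4 = 0 → M_B = 60.00 kip·ft.

B_x = 0, B_y = 25.00 kip, M_B = 60.00 kip·ft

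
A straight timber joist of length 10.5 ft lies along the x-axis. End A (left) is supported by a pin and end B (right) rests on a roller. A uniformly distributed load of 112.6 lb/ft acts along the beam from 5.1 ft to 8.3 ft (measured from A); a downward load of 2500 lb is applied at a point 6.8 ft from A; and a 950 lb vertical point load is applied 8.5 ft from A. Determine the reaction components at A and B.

Resultant of the distributed load: 112.6 × 3.2 = 360.32 lb at 6.7 ft from A.
Moments about A: B_y·10.5 − (112.6·3.2)·6.7 − 2500·6.8 − 950·8.5 = 0 → B_y = 27489.144/10.5 = 2618.01 ≈ 2618 lb.
ΣF_y = 0: A_y + 2618.01 − 112.6·3.2 − 2500 − 950 = 0 → A_y = 1192 lb.
ΣF_x = 0: no horizontal applied forces, so A_x = 0.

A_x = 0, A_y = 1192 lb, B_y = 2618 lb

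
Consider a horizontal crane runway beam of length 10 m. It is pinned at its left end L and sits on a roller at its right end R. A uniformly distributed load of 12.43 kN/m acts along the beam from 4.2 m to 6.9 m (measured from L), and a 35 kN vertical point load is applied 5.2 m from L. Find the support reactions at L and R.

Resultant of the distributed load: 12.43 × 2.7 = 33.561 kN at 5.55 m from L.
ΣM about L: R_y·10 − (12.43·2.7)·5.55 − 35·5.2 = 0 → R_y = 368.26355/10 = 36.8264 ≈ 36.83 kN.
ΣF_y = 0: L_y + 36.8264 − 12.43·2.7 − 35 = 0 → L_y = 31.73 kN.
ΣF_x = 0: no horizontal applied forces, so L_x = 0.

L_x = 0, L_y = 31.73 kN, R_y = 36.83 kN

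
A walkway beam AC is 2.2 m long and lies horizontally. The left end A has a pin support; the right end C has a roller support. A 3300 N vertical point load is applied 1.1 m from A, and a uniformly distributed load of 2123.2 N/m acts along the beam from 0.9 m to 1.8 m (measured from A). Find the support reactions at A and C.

A_x = 0, A_y = 2388 N, C_y = 2823 N

Resultant of the distributed load: 2123.2 × 0.9 = 1910.88 N at 1.35 m from A.
Moments about A: C_y·2.2 − 3300·1.1 − (2123.2·0.9)·1.35 = 0 → C_y = 6209.688/2.2 = 2822.59 ≈ 2823 N.
ΣF_y = 0: A_y + 2822.59 − 3300 − 2123.2·0.9 = 0 → A_y = 2388 N.
ΣF_x = 0: no horizontal applied forces, so A_x = 0.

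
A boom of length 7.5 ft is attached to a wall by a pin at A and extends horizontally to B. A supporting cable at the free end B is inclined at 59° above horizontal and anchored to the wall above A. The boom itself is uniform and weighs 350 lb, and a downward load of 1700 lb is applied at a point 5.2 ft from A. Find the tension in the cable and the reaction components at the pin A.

ΣM about A: T·sin59°·7.5 − 350·3.75 − 1700·5.2 = 0 → T = 10152.5/(7.5·0.857167) = 1579.23 ≈ 1579 lb.
ΣF_x = 0: A_x − T·cos59° = 0 → A_x = 1579.23 × 0.515038 = 813.4 lb.
ΣF_y = 0: A_y + T·sin59° − 350 − 1700 = 0 → A_y = 2050 − 1579.23 × 0.857167 = 696.3 lb.

T = 1579 lb, A_x = 813.4 lb, A_y = 696.3 lb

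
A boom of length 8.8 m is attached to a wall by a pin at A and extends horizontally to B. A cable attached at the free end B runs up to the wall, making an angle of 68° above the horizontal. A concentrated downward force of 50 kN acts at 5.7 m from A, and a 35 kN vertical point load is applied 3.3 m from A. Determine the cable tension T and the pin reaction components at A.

ΣM about A: T·sin68°·8.8 − 50·5.7 − 35·3.3 = 0 → T = 400.5/(8.8·0.927184) = 49.0856 ≈ 49.09 kN.
ΣF_x = 0: A_x − T·cos68° = 0 → A_x = 49.0856 × 0.374607 = 18.39 kN.
ΣF_y = 0: A_y + T·sin68° − 50 − 35 = 0 → A_y = 85 − 49.0856 × 0.927184 = 39.49 kN.

T = 49.09 kN, A_x = 18.39 kN, A_y = 39.49 kN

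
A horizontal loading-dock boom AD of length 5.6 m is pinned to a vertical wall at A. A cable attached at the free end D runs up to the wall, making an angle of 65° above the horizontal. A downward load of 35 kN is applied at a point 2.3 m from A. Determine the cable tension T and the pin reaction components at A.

ΣM about A: T·sin65°·5.6 − 35·2.3 = 0 → T = 80.5/(5.6·0.906308) = 15.8611 ≈ 15.86 kN.
ΣF_x = 0: A_x − T·cos65° = 0 → A_x = 15.8611 × 0.422618 = 6.703 kN.
ΣF_y = 0: A_y + T·sin65° − 35 = 0 → A_y = 35 − 15.8611 × 0.906308 = 20.62 kN.

T = 15.86 kN, A_x = 6.703 kN, A_y = 20.62 kN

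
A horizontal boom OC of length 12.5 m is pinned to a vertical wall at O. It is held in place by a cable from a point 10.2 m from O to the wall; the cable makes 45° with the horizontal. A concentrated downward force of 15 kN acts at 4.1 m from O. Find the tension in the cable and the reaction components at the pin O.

ΣM about O: T·sin45°·10.2 − 15·4.1 = 0 → T = 61.5/(10.2·0.707107) = 8.52687 ≈ 8.527 kN.
ΣF_x = 0: O_x − T·cos45° = 0 → O_x = 8.52687 × 0.707107 = 6.029 kN.
ΣF_y = 0: O_y + T·sin45° − 15 = 0 → O_y = 15 − 8.52687 × 0.707107 = 8.971 kN.

T = 8.527 kN, O_x = 6.029 kN, O_y = 8.971 kN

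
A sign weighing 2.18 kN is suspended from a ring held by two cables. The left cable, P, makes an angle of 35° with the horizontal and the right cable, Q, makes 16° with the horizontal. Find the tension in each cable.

T_P = 2.696 kN, T_Q = 2.298 kN

ΣF_x = 0: −T_P·cos35° + T_Q·cos16° = 0 → T_Q = 0.852163·T_P.
ΣF_y = 0: T_P·sin35° + T_Q·sin16° = 2.18.
Substitute: T_P·(0.573576 + 0.852163·0.275637) = 2.18 → T_P = 2.69647 ≈ 2.696 kN.
Then T_Q = 0.852163 × 2.69647 = 2.298 kN.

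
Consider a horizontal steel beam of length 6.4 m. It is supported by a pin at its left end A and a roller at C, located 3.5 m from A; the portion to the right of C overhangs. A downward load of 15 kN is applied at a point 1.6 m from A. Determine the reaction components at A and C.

Taking moments about A: C_y·3.5 − 15·1.6 = 0 → C_y = 24/3.5 = 6.85714 ≈ 6.857 kN.
ΣF_y = 0: A_y + 6.85714 − 15 = 0 → A_y = 8.143 kN.
ΣF_x = 0: no horizontal applied forces, so A_x = 0.

A_x = 0, A_y = 8.143 kN, C_y = 6.857 kN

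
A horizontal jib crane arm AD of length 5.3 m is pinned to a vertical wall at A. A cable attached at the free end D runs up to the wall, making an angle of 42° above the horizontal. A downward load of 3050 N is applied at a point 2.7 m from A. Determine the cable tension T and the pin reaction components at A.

ΣM about A: T·sin42°·5.3 − 3050·2.7 = 0 → T = 8235/(5.3·0.669131) = 2322.08 ≈ 2322 N.
ΣF_x = 0: A_x − T·cos42° = 0 → A_x = 2322.08 × 0.743145 = 1726 N.
ΣF_y = 0: A_y + T·sin42° − 3050 = 0 → A_y = 3050 − 2322.08 × 0.669131 = 1496 N.

T = 2322 N, A_x = 1726 N, A_y = 1496 N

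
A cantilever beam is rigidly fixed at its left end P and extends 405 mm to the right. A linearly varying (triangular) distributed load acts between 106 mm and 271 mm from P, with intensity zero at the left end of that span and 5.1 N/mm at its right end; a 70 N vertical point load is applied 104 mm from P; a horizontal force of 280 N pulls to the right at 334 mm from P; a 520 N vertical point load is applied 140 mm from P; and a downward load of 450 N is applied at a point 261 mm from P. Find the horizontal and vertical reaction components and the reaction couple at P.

P_x = -280.0 N, P_y = 1461 N, M_P = 288400 N·mm

Resultant of the triangular load: ½ × 5.1 × 165 = 420.75 N, acting at 216 mm from P (one-third of the span from the peak).
ΣF_x = 0: P_x + 280 = 0 → P_x = -280.0 N.
ΣF_y = 0: P_y − ½·5.1·165 − 70 − 520 − 450 = 0 → P_y = 1461 N.
ΣM about P: M_P − (½·5.1·165)·216 − 70·104 − 520·140 − 450·261 = 0 → M_P = 288400 N·mm.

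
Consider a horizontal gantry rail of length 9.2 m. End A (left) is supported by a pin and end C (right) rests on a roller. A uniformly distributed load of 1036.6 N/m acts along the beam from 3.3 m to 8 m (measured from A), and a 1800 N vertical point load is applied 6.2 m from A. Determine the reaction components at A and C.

Resultant of the distributed load: 1036.6 × 4.7 = 4872.02 N at 5.65 m from A.
Moments about A: C_y·9.2 − (1036.6·4.7)·5.65 − 1800·6.2 = 0 → C_y = 38686.913/9.2 = 4205.1 ≈ 4205 N.
ΣF_y = 0: A_y + 4205.1 − 1036.6·4.7 − 1800 = 0 → A_y = 2467 N.
ΣF_x = 0: no horizontal applied forces, so A_x = 0.

A_x = 0, A_y = 2467 N, C_y = 4205 N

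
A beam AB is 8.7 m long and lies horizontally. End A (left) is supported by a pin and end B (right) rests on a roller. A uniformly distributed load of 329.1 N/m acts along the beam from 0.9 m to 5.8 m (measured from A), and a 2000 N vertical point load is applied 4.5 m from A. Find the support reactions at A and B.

Resultant of the distributed load: 329.1 × 4.9 = 1612.59 N at 3.35 m from A.
Taking moments about A: B_y·8.7 − (329.1·4.9)·3.35 − 2000·4.5 = 0 → B_y = 14402.1765/8.7 = 1655.42 ≈ 1655 N.
ΣF_y = 0: A_y + 1655.42 − 329.1·4.9 − 2000 = 0 → A_y = 1957 N.
ΣF_x = 0: no horizontal applied forces, so A_x = 0.

A_x = 0, A_y = 1957 N, B_y = 1655 N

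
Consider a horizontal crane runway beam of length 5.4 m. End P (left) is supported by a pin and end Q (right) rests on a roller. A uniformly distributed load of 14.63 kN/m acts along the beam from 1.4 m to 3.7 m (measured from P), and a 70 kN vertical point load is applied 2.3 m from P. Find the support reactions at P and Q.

Resultant of the distributed load: 14.63 × 2.3 = 33.649 kN at 2.55 m from P.
Moments about P: Q_y·5.4 − (14.63·2.3)·2.55 − 70·2.3 = 0 → Q_y = 246.80495/5.4 = 45.7046 ≈ 45.70 kN.
ΣF_y = 0: P_y + 45.7046 − 14.63·2.3 − 70 = 0 → P_y = 57.94 kN.
ΣF_x = 0: no horizontal applied forces, so P_x = 0.

P_x = 0, P_y = 57.94 kN, Q_y = 45.70 kN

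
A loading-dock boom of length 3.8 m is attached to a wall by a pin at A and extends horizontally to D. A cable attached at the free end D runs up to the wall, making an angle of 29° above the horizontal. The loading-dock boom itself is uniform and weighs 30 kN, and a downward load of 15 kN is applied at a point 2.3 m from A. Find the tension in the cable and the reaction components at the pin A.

ΣM about A: T·sin29°·3.8 − 30·1.9 − 15·2.3 = 0 → T = 91.5/(3.8·0.48481) = 49.6668 ≈ 49.67 kN.
ΣF_x = 0: A_x − T·cos29° = 0 → A_x = 49.6668 × 0.87462 = 43.44 kN.
ΣF_y = 0: A_y + T·sin29° − 30 − 15 = 0 → A_y = 45 − 49.6668 × 0.48481 = 20.92 kN.

T = 49.67 kN, A_x = 43.44 kN, A_y = 20.92 kN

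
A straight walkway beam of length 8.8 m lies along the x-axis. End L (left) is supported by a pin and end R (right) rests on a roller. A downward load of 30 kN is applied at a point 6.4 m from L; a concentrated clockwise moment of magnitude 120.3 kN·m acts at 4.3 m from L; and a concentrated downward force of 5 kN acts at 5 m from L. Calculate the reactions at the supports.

Moments about L: R_y·8.8 − 30·6.4 − 120.3 − 5·5 = 0 → R_y = 337.3/8.8 = 38.3295 ≈ 38.33 kN.
ΣF_y = 0: L_y + 38.3295 − 30 − 5 = 0 → L_y = -3.330 kN.
ΣF_x = 0: no horizontal applied forces, so L_x = 0.

L_x = 0, L_y = -3.330 kN, R_y = 38.33 kN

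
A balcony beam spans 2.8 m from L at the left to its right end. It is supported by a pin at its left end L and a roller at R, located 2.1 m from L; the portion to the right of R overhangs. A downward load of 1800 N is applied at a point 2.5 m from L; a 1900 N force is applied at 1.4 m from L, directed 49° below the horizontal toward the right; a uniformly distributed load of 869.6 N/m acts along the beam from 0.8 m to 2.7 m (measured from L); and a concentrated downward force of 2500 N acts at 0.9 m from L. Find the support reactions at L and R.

Resultant of the distributed load: 869.6 × 1.9 = 1652.24 N at 1.75 m from L.
ΣM about L: R_y·2.1 − 1800·2.5 − 1900·sin49°·1.4 − (869.6·1.9)·1.75 − 2500·0.9 = 0 → R_y = 11648.9/2.1 = 5547.1 ≈ 5547 N.
ΣF_y = 0: L_y + 5547.1 − 1800 − 1900·sin49° − 869.6·1.9 − 2500 = 0 → L_y = 1839 N.
ΣF_x = 0: L_x + 1900·cos49° = 0 → L_x = -1247 N.

L_x = -1247 N, L_y = 1839 N, R_y = 5547 N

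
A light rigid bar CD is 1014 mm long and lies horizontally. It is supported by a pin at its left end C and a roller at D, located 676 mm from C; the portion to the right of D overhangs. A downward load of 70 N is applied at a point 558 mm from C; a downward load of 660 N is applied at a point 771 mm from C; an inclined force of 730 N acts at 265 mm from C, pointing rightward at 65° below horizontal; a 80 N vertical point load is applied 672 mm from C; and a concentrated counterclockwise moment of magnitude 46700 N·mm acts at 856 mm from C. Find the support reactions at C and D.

Moments about C: D_y·676 − 70·558 − 660·771 − 730·sin65°·265 − 80·672 + 46700 = 0 → D_y = 730305/676 = 1080.33 ≈ 1080 N.
ΣF_y = 0: C_y + 1080.33 − 70 − 660 − 730·sin65° − 80 = 0 → C_y = 391.3 N.
ΣF_x = 0: C_x + 730·cos65° = 0 → C_x = -308.5 N.

C_x = -308.5 N, C_y = 391.3 N, D_y = 1080 N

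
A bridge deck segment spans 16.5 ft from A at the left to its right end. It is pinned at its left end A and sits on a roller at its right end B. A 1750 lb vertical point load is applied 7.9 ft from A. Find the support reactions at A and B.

Taking moments about A: B_y·16.5 − 1750·7.9 = 0 → B_y = 13825/16.5 = 837.879 ≈ 837.9 lb.
ΣF_y = 0: A_y + 837.879 − 1750 = 0 → A_y = 912.1 lb.
ΣF_x = 0: no horizontal applied forces, so A_x = 0.

A_x = 0, A_y = 912.1 lb, B_y = 837.9 lb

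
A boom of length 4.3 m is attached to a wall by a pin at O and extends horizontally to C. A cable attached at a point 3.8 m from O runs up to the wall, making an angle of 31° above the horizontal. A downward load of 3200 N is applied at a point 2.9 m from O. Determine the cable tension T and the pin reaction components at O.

ΣM about O: T·sin31°·3.8 − 3200·2.9 = 0 → T = 9280/(3.8·0.515038) = 4741.6 ≈ 4742 N.
ΣF_x = 0: O_x − T·cos31° = 0 → O_x = 4741.6 × 0.857167 = 4064 N.
ΣF_y = 0: O_y + T·sin31° − 3200 = 0 → O_y = 3200 − 4741.6 × 0.515038 = 757.9 N.

T = 4742 N, O_x = 4064 N, O_y = 757.9 N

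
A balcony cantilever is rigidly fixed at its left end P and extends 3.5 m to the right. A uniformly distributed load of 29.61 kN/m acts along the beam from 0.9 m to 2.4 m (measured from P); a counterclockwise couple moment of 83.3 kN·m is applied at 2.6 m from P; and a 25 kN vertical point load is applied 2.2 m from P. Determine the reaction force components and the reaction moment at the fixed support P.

Resultant of the distributed load: 29.61 × 1.5 = 44.415 kN at 1.65 m from P.
ΣF_x = 0: P_x = 0.
ΣF_y = 0: P_y − 29.61·1.5 − 25 = 0 → P_y = 69.41 kN.
ΣM about P: M_P − (29.61·1.5)·1.65 + 83.3 − 25·2.2 = 0 → M_P = 44.98 kN·m.

P_x = 0, P_y = 69.41 kN, M_P = 44.98 kN·m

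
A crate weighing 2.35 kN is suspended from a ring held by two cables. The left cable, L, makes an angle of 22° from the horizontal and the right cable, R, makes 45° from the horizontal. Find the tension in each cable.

T_L = 1.805 kN, T_R = 2.367 kN

ΣF_x = 0: −T_L·cos22° + T_R·cos45° = 0 → T_R = 1.31124·T_L.
ΣF_y = 0: T_L·sin22° + T_R·sin45° = 2.35.
Substitute: T_L·(0.374607 + 1.31124·0.707107) = 2.35 → T_L = 1.8052 ≈ 1.805 kN.
Then T_R = 1.31124 × 1.8052 = 2.367 kN.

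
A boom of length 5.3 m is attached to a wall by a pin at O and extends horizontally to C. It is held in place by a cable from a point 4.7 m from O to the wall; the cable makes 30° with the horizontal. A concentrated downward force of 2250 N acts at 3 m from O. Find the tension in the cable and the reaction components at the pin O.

T = 2872 N, O_x = 2488 N, O_y = 813.8 N

ΣM about O: T·sin30°·4.7 − 2250·3 = 0 → T = 6750/(4.7·0.5) = 2872.34 ≈ 2872 N.
ΣF_x = 0: O_x − T·cos30° = 0 → O_x = 2872.34 × 0.866025 = 2488 N.
ΣF_y = 0: O_y + T·sin30° − 2250 = 0 → O_y = 2250 − 2872.34 × 0.5 = 813.8 N.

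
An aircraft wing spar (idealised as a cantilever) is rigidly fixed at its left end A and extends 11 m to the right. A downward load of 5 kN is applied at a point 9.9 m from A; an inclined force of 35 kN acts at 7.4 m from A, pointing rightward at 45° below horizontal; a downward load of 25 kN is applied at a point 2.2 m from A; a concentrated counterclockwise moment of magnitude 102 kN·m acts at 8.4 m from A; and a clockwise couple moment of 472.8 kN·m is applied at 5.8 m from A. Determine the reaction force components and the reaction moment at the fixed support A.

A_x = -24.75 kN, A_y = 54.75 kN, M_A = 658.4 kN·m

ΣF_x = 0: A_x + 35·cos45° = 0 → A_x = -24.75 kN.
ΣF_y = 0: A_y − 5 − 35·sin45° − 25 = 0 → A_y = 54.75 kN.
ΣM about A: M_A − 5·9.9 − 35·sin45°·7.4 − 25·2.2 + 102 − 472.8 = 0 → M_A = 658.4 kN·m.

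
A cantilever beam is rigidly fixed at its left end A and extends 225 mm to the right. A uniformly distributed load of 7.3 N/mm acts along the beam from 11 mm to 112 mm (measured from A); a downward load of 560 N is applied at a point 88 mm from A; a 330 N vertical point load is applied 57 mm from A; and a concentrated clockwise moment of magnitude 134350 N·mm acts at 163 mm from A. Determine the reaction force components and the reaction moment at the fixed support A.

A_x = 0, A_y = 1627 N, M_A = 247800 N·mm

Resultant of the distributed load: 7.3 × 101 = 737.3 N at 61.5 mm from A.
ΣF_x = 0: A_x = 0.
ΣF_y = 0: A_y − 7.3·101 − 560 − 330 = 0 → A_y = 1627 N.
ΣM about A: M_A − (7.3·101)·61.5 − 560·88 − 330·57 − 134350 = 0 → M_A = 247800 N·mm.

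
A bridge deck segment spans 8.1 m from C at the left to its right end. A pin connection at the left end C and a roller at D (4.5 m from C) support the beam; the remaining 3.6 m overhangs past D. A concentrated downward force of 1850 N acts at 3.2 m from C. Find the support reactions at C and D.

ΣM about C: D_y·4.5 − 1850·3.2 = 0 → D_y = 5920/4.5 = 1315.56 ≈ 1316 N.
ΣF_y = 0: C_y + 1315.56 − 1850 = 0 → C_y = 534.4 N.
ΣF_x = 0: no horizontal applied forces, so C_x = 0.

C_x = 0, C_y = 534.4 N, D_y = 1316 N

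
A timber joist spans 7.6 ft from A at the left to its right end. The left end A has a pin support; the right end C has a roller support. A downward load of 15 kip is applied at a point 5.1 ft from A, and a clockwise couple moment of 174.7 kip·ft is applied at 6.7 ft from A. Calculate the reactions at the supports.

A_x = 0, A_y = -18.05 kip, C_y = 33.05 kip

ΣM about A: C_y·7.6 − 15·5.1 − 174.7 = 0 → C_y = 251.2/7.6 = 33.0526 ≈ 33.05 kip.
ΣF_y = 0: A_y + 33.0526 − 15 = 0 → A_y = -18.05 kip.
ΣF_x = 0: no horizontal applied forces, so A_x = 0.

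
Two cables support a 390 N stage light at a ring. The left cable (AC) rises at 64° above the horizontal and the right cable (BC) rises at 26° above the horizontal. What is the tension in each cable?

T_AC = 350.5 N, T_BC = 171.0 N

ΣF_x = 0: −T_AC·cos64° + T_BC·cos26° = 0 → T_BC = 0.487733·T_AC.
ΣF_y = 0: T_AC·sin64° + T_BC·sin26° = 390.
Substitute: T_AC·(0.898794 + 0.487733·0.438371) = 390 → T_AC = 350.53 ≈ 350.5 N.
Then T_BC = 0.487733 × 350.53 = 171.0 N.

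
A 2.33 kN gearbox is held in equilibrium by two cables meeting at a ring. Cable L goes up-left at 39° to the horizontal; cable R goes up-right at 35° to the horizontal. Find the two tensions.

T_L = 1.986 kN, T_R = 1.884 kN

ΣF_x = 0: −T_L·cos39° + T_R·cos35° = 0 → T_R = 0.94872·T_L.
ΣF_y = 0: T_L·sin39° + T_R·sin35° = 2.33.
Substitute: T_L·(0.62932 + 0.94872·0.573576) = 2.33 → T_L = 1.98554 ≈ 1.986 kN.
Then T_R = 0.94872 × 1.98554 = 1.884 kN.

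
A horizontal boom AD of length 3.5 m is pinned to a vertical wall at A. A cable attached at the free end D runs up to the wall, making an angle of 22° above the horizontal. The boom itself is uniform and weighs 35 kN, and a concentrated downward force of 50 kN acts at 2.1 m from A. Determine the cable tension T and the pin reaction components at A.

ΣM about A: T·sin22°·3.5 − 35·1.75 − 50·2.1 = 0 → T = 166.25/(3.5·0.374607) = 126.8 kN.
ΣF_x = 0: A_x − T·cos22° = 0 → A_x = 126.8 × 0.927184 = 117.6 kN.
ΣF_y = 0: A_y + T·sin22° − 35 − 50 = 0 → A_y = 85 − 126.8 × 0.374607 = 37.50 kN.

T = 126.8 kN, A_x = 117.6 kN, A_y = 37.50 kN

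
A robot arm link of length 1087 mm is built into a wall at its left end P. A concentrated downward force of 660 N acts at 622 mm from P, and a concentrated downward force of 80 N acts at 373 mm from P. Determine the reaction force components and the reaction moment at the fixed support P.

P_x = 0, P_y = 740.0 N, M_P = 440400 N·mm

ΣF_x = 0: P_x = 0.
ΣF_y = 0: P_y − 660 − 80 = 0 → P_y = 740.0 N.
ΣM about P: M_P − 660·622 − 80·373 = 0 → M_P = 440400 N·mm.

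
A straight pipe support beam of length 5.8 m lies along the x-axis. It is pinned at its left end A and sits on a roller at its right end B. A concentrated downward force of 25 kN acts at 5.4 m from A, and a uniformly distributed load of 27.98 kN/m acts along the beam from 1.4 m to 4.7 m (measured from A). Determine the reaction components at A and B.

Resultant of the distributed load: 27.98 × 3.3 = 92.334 kN at 3.05 m from A.
Moments about A: B_y·5.8 − 25·5.4 − (27.98·3.3)·3.05 = 0 → B_y = 416.6187/5.8 = 71.8308 ≈ 71.83 kN.
ΣF_y = 0: A_y + 71.8308 − 25 − 27.98·3.3 = 0 → A_y = 45.50 kN.
ΣF_x = 0: no horizontal applied forces, so A_x = 0.

A_x = 0, A_y = 45.50 kN, B_y = 71.83 kN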